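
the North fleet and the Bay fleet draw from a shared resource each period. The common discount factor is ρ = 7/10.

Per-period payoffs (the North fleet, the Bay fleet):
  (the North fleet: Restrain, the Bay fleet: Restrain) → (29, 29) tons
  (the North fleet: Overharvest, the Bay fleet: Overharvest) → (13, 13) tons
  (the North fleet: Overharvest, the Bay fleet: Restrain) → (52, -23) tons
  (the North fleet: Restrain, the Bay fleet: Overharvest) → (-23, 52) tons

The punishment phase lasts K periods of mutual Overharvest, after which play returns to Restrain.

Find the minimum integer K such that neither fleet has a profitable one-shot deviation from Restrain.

IC: ρ(1−ρ^K)/(1−ρ) ≥ (52−29)/(29−13) = 23/16.
With ρ = 7/10: need 1 − ρ^K ≥ 23/16·(1−7/10)/(7/10), i.e. ρ^K ≤ 0.3839.
Since (7/10)^2 = 0.4900 and (7/10)^3 = 0.3430, the smallest such K is 3.

3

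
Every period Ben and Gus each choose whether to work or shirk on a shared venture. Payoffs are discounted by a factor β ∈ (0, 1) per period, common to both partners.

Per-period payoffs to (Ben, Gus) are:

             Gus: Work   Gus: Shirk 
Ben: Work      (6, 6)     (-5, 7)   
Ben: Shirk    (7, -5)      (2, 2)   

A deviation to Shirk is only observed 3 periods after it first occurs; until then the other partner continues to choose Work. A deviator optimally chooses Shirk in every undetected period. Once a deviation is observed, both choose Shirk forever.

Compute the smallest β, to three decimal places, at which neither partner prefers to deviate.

A deviator earns 7 for 3 periods, then 2 forever; cooperating earns 6 forever. Multiplying the IC by (1−β):
6 ≥ 7(1−β^3) + 2β^3, so 5·β^3 ≥ 1 and β^3 ≥ 1/5.
β ≥ (1/5)^(1/3) ≈ 0.585.

0.585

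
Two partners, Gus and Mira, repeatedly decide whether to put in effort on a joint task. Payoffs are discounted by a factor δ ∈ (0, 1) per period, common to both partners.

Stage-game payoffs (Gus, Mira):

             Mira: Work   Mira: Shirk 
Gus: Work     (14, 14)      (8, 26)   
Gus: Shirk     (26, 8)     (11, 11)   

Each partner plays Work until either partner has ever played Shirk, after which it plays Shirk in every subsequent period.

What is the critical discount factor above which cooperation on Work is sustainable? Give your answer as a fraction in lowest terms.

4/5

Under grim trigger the critical discount factor is (T−C)/(T−P) with T = 26, C = 14, P = 11.
δ* = (26−14)/(26−11) = 12/15 = 4/5.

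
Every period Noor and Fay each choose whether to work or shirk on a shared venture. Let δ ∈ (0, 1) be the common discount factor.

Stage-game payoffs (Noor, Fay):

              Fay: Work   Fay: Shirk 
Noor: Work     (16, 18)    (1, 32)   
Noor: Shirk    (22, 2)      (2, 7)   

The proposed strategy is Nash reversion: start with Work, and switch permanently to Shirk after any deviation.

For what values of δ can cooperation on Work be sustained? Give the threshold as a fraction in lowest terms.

Noor's threshold: (22−16)/(22−2) = 3/10.
Fay's threshold: (32−18)/(32−7) = 14/25.
3/10 < 14/25, so Fay binds and δ* = 14/25.

14/25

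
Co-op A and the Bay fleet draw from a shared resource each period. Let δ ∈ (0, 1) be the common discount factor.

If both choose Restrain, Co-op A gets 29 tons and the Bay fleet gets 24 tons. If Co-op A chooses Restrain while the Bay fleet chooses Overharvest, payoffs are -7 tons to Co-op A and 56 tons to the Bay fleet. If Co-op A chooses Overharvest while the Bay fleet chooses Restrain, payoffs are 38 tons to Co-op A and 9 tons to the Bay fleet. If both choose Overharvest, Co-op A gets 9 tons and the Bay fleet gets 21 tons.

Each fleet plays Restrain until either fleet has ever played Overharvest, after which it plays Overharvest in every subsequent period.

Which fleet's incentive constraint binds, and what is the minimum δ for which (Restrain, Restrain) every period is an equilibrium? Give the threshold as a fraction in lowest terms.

the Bay fleet; δ ≥ 32/35

For Co-op A: deviation gain 38−29 = 9, per-period punishment loss 29−9 = 20. IC gives δ ≥ 9/29.
For the Bay fleet: gain 32, loss 3 per period, so δ ≥ 32/35.
The tighter constraint is the Bay fleet's, so cooperation needs δ ≥ 32/35.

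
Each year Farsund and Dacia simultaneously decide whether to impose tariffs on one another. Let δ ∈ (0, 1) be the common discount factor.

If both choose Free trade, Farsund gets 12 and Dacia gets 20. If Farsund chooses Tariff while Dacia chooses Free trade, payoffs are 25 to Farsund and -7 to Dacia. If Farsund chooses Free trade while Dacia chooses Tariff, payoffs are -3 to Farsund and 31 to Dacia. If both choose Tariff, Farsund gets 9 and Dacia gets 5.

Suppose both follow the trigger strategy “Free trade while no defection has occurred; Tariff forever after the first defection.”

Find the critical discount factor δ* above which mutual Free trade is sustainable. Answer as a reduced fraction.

For Farsund: deviation gain 25−12 = 13, per-period punishment loss 12−9 = 3. IC gives δ ≥ 13/16.
For Dacia: gain 11, loss 15 per period, so δ ≥ 11/26.
The tighter constraint is Farsund's, so cooperation needs δ ≥ 13/16.

13/16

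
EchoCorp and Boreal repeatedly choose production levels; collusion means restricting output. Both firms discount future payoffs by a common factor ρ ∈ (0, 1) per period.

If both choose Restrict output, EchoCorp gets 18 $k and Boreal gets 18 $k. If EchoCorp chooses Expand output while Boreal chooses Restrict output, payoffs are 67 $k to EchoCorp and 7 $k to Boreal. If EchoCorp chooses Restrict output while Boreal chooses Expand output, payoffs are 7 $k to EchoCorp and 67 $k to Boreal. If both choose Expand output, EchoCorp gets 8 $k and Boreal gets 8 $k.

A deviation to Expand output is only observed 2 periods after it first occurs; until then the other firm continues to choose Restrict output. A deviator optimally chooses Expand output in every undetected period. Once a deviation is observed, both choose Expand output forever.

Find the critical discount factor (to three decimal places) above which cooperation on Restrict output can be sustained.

0.911

A deviator earns 67 for 2 periods, then 8 forever; cooperating earns 18 forever. Multiplying the IC by (1−ρ):
18 ≥ 67(1−ρ^2) + 8ρ^2, so 59·ρ^2 ≥ 49 and ρ^2 ≥ 49/59.
ρ ≥ (49/59)^(1/2) ≈ 0.911.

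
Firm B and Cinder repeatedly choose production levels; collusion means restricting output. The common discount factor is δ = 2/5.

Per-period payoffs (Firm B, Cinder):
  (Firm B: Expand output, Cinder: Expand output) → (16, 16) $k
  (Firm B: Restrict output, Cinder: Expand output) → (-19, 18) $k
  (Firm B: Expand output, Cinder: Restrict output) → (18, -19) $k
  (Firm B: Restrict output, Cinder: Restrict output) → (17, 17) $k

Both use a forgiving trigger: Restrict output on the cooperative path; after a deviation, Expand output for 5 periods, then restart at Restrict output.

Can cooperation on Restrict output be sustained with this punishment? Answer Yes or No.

No

IC: δ+…+δ^5 ≥ (18−17)/(17−16) = 1.
At δ = 2/5: partial sum = 0.6598 < 1.0000. Cooperation not sustainable.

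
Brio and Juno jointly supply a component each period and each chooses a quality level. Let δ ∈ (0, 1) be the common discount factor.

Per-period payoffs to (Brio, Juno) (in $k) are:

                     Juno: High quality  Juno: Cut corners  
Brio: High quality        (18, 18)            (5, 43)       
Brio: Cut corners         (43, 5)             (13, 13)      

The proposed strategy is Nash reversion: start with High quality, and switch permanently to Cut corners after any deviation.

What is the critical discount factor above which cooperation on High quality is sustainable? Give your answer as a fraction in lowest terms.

5/6

Cooperation forever yields 18 each period: 18/(1−δ).
Deviating yields 43 once, then 13 forever: 43 + 13δ/(1−δ).
No profitable deviation requires 18/(1−δ) ≥ 43 + 13δ/(1−δ).
Multiplying by (1−δ): 18 ≥ 43(1−δ) + 13δ = 43 − 30δ.
So 30δ ≥ 25, i.e. δ ≥ 25/30 = 5/6.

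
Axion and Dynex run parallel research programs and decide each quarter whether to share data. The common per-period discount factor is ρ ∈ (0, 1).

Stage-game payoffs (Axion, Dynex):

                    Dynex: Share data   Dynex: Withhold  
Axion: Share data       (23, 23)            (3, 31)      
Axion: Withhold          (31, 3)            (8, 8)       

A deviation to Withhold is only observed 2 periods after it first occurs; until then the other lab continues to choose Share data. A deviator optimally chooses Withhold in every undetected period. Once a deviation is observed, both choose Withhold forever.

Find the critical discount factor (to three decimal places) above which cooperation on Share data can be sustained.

0.590

The best deviation is to choose Withhold for all 2 undetected periods, earning 31 each, then 8 forever once detected.
Deviation value: 31(1−ρ^2)/(1−ρ) + 8ρ^2/(1−ρ); cooperation value: 23/(1−ρ).
IC: 23 ≥ 31(1−ρ^2) + 8ρ^2 = 31 − 23ρ^2.
So ρ^2 ≥ 8/23, giving ρ ≥ (8/23)^(1/2) ≈ 0.590.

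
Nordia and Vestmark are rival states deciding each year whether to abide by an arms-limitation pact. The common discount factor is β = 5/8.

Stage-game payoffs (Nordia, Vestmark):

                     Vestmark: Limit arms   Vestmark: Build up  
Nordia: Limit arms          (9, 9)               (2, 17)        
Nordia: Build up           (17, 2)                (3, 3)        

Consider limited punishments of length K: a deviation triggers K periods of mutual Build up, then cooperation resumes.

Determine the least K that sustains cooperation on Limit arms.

4

IC: β(1−β^K)/(1−β) ≥ (17−9)/(9−3) = 4/3.
With β = 5/8: need 1 − β^K ≥ 4/3·(1−5/8)/(5/8), i.e. β^K ≤ 0.2000.
Since (5/8)^3 = 0.2441 and (5/8)^4 = 0.1526, the smallest such K is 4.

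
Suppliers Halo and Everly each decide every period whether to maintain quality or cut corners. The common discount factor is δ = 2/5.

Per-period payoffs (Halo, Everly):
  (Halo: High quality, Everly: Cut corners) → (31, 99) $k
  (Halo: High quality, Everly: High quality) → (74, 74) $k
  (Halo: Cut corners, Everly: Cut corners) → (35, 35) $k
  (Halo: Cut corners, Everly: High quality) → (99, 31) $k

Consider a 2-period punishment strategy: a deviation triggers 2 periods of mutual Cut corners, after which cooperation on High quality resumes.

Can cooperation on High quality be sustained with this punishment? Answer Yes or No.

A one-shot deviation gives 99 now, then 35 for 2 periods, then back to 74.
Gain from deviating: (99−74) today; loss: (74−35) in each of the next 2 periods.
No-deviation condition: (74−35)(δ+…+δ^2) ≥ 99−74, i.e. δ+…+δ^2 ≥ 25/39.
At δ = 2/5: δ+…+δ^2 = 0.5600 < 0.6410.
So cooperation is not sustainable.

No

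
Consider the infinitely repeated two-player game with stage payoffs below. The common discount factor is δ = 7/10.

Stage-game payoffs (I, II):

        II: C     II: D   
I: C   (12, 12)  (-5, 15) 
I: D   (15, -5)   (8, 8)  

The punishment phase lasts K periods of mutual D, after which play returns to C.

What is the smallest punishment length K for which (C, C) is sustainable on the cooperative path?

Need Σ_{k=1}^{K} δ^k ≥ (15−12)/(12−8) = 0.7500 at δ = 7/10.
At K = 1 the sum is 0.7000 < 0.7500; at K = 2 it is 1.1900 ≥ 0.7500.
So the minimum punishment length is K = 2.

2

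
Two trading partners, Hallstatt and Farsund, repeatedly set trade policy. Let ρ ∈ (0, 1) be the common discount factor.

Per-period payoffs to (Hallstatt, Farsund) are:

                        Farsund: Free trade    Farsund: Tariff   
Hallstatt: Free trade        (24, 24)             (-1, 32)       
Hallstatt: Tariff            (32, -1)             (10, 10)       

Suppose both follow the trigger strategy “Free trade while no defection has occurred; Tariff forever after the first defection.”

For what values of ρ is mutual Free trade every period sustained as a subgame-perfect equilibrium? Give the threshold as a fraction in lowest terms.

4/11

Under grim trigger the critical discount factor is (T−C)/(T−P) with T = 32, C = 24, P = 10.
ρ* = (32−24)/(32−10) = 8/22 = 4/11.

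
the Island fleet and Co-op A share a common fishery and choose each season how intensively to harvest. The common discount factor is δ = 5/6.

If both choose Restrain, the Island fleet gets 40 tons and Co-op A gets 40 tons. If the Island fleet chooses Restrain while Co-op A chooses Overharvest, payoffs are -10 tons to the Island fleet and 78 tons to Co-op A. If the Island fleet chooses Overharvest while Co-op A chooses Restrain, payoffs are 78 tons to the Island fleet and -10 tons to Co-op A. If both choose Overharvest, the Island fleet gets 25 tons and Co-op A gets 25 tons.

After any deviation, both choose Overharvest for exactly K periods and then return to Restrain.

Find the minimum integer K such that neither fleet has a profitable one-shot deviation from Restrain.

IC: δ(1−δ^K)/(1−δ) ≥ (78−40)/(40−25) = 38/15.
With δ = 5/6: need 1 − δ^K ≥ 38/15·(1−5/6)/(5/6), i.e. δ^K ≤ 0.4933.
Since (5/6)^3 = 0.5787 and (5/6)^4 = 0.4823, the smallest such K is 4.

4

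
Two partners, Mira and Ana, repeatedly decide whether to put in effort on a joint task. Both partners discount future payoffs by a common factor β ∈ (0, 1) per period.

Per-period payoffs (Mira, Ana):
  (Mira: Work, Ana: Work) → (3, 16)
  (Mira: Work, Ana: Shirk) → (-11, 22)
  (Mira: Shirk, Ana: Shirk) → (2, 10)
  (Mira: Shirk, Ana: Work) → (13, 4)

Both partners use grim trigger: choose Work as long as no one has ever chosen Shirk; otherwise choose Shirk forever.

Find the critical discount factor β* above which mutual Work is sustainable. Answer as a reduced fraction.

Mira: cooperation gives 3 each period; deviation gives 13 once then 2 forever.
  3/(1−β) ≥ 13 + 2β/(1−β) ⇒ β ≥ 10/11.
Ana: cooperation gives 16 each period; deviation gives 22 once then 10 forever.
  β ≥ 6/12 = 1/2.
Both must hold, so the binding constraint is Mira's: β ≥ 10/11.

10/11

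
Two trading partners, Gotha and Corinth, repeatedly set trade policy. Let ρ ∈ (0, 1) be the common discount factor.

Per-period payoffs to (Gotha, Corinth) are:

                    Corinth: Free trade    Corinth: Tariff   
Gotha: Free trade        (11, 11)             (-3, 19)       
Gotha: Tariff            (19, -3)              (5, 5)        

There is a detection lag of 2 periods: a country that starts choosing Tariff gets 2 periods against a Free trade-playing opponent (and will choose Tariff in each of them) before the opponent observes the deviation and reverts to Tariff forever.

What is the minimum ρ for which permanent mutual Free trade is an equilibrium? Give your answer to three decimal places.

0.756

Deviating for the 2 undetected periods gains 19−11 = 8 per period over cooperation, then loses 11−5 = 6 per period forever once punishment starts.
Gain: 8(1 + ρ + … + ρ^1); loss: 6·ρ^2/(1−ρ).
No profitable deviation ⇔ 8(1−ρ^2) ≤ 6·ρ^2, i.e. ρ^2 ≥ 8/(8+6) = 4/7.
Hence ρ ≥ (4/7)^(1/2) ≈ 0.756.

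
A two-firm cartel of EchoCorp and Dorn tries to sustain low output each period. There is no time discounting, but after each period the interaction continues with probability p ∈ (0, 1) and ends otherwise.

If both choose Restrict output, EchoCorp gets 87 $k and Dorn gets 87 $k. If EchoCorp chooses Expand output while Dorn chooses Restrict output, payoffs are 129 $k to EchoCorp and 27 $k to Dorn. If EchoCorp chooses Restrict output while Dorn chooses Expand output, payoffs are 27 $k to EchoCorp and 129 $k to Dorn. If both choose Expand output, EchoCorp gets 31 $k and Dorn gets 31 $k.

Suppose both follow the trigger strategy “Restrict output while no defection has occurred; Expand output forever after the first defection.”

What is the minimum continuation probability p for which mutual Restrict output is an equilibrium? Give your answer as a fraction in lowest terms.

Expected cooperation value is 87 + p·87 + p²·87 + … = 87/(1−p); deviation gives 129 + p·31/(1−p).
87 ≥ 129(1−p) + 31p ⇒ 98p ≥ 42 ⇒ p ≥ 42/98 = 3/7.

3/7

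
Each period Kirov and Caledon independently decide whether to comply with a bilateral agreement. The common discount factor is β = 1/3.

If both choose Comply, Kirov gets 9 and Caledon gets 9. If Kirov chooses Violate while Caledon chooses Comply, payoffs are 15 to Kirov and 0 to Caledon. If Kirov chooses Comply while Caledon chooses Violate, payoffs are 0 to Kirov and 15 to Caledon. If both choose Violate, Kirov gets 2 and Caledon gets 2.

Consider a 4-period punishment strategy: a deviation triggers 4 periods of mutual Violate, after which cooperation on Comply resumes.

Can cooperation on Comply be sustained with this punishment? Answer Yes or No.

IC: β+…+β^4 ≥ (15−9)/(9−2) = 6/7.
At β = 1/3: partial sum = 0.4938 < 0.8571. Cooperation not sustainable.

No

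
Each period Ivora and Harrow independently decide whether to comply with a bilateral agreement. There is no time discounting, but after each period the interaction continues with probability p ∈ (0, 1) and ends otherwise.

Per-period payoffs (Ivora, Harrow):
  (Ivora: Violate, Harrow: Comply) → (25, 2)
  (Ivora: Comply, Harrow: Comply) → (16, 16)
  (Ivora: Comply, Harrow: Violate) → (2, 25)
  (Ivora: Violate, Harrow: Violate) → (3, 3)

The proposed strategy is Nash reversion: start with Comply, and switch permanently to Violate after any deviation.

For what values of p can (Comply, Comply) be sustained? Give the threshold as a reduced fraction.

9/22

With no time discounting, the continuation probability p plays the role of the discount factor.
Grim-trigger IC: 16/(1−p) ≥ 25 + 3p/(1−p) ⇒ p ≥ (25−16)/(25−3) = 9/22.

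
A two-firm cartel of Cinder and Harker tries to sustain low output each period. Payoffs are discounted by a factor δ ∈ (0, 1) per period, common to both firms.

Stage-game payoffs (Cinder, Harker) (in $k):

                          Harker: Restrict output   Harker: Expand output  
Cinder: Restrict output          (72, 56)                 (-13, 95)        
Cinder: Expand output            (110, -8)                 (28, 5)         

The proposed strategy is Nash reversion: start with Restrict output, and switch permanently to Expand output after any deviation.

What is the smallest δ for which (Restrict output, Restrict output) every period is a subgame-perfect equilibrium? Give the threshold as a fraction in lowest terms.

19/41

For Cinder: deviation gain 110−72 = 38, per-period punishment loss 72−28 = 44. IC gives δ ≥ 38/82 = 19/41.
For Harker: gain 39, loss 51 per period, so δ ≥ 39/90 = 13/30.
The tighter constraint is Cinder's, so cooperation needs δ ≥ 19/41.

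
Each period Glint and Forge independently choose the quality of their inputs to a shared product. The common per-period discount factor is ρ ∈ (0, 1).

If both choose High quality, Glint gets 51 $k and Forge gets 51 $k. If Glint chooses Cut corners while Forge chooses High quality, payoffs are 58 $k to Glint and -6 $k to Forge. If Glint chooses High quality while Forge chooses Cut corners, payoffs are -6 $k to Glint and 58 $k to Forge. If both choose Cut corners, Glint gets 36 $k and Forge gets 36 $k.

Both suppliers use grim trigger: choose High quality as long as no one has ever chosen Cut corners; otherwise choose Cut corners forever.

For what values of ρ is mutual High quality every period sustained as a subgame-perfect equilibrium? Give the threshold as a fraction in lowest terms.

7/22

Cooperation forever yields 51 each period: 51/(1−ρ).
Deviating yields 58 once, then 36 forever: 58 + 36ρ/(1−ρ).
No profitable deviation requires 51/(1−ρ) ≥ 58 + 36ρ/(1−ρ).
Multiplying by (1−ρ): 51 ≥ 58(1−ρ) + 36ρ = 58 − 22ρ.
So 22ρ ≥ 7, i.e. ρ ≥ 7/22.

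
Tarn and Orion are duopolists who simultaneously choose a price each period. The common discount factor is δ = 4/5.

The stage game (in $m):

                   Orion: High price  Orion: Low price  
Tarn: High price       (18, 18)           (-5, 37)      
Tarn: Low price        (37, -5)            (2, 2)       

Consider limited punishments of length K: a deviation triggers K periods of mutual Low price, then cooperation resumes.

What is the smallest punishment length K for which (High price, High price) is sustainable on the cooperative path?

2

Need Σ_{k=1}^{K} δ^k ≥ (37−18)/(18−2) = 1.1875 at δ = 4/5.
At K = 1 the sum is 0.8000 < 1.1875; at K = 2 it is 1.4400 ≥ 1.1875.
So the minimum punishment length is K = 2.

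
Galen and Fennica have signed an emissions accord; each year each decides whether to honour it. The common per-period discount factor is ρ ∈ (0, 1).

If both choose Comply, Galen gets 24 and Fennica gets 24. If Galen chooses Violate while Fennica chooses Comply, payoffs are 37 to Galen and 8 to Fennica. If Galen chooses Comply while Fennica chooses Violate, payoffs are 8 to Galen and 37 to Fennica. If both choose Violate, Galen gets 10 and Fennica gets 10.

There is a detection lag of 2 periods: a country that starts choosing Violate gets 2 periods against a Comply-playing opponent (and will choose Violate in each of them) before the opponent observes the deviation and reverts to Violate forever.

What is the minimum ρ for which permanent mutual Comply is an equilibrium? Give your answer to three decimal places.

0.694

A deviator earns 37 for 2 periods, then 10 forever; cooperating earns 24 forever. Multiplying the IC by (1−ρ):
24 ≥ 37(1−ρ^2) + 10ρ^2, so 27·ρ^2 ≥ 13 and ρ^2 ≥ 13/27.
ρ ≥ (13/27)^(1/2) ≈ 0.694.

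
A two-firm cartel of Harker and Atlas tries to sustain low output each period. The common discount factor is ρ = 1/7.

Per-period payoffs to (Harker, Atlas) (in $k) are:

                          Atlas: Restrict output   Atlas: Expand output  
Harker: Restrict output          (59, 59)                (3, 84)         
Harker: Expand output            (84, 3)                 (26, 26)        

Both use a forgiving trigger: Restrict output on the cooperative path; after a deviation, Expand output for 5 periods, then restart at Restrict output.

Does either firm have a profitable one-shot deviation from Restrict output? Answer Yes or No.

A one-shot deviation gives 84 now, then 26 for 5 periods, then back to 59.
Gain from deviating: (84−59) today; loss: (59−26) in each of the next 5 periods.
No-deviation condition: (59−26)(ρ+…+ρ^5) ≥ 84−59, i.e. ρ+…+ρ^5 ≥ 25/33.
At ρ = 1/7: ρ+…+ρ^5 = 0.1667 < 0.7576.
So cooperation is not sustainable.

Yes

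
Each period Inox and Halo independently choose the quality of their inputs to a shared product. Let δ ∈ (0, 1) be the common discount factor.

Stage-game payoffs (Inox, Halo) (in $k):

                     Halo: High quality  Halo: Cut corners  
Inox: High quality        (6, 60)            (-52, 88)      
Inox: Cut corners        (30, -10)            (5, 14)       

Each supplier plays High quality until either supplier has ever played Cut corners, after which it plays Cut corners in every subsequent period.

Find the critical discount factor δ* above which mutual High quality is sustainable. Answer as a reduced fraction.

24/25

Inox: cooperation gives 6 each period; deviation gives 30 once then 5 forever.
  6/(1−δ) ≥ 30 + 5δ/(1−δ) ⇒ δ ≥ 24/25.
Halo: cooperation gives 60 each period; deviation gives 88 once then 14 forever.
  δ ≥ 28/74 = 14/37.
Both must hold, so the binding constraint is Inox's: δ ≥ 24/25.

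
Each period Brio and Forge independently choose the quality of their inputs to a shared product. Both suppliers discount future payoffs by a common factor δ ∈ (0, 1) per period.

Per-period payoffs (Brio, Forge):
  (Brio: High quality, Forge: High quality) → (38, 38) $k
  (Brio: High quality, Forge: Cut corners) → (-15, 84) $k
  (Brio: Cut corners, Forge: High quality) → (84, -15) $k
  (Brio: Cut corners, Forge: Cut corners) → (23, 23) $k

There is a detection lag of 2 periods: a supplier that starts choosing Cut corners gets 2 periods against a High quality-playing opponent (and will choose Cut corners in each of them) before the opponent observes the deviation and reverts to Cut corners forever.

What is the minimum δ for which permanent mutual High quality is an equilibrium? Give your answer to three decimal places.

A deviator earns 84 for 2 periods, then 23 forever; cooperating earns 38 forever. Multiplying the IC by (1−δ):
38 ≥ 84(1−δ^2) + 23δ^2, so 61·δ^2 ≥ 46 and δ^2 ≥ 46/61.
δ ≥ (46/61)^(1/2) ≈ 0.868.

0.868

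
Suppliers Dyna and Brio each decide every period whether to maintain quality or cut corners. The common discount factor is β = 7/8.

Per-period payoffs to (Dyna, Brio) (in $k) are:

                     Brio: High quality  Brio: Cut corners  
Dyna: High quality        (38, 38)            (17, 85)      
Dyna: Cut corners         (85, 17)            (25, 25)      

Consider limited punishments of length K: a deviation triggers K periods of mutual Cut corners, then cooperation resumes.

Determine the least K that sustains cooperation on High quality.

6

Need Σ_{k=1}^{K} β^k ≥ (85−38)/(38−25) = 3.6154 at β = 7/8.
At K = 5 the sum is 3.4096 < 3.6154; at K = 6 it is 3.8584 ≥ 3.6154.
So the minimum punishment length is K = 6.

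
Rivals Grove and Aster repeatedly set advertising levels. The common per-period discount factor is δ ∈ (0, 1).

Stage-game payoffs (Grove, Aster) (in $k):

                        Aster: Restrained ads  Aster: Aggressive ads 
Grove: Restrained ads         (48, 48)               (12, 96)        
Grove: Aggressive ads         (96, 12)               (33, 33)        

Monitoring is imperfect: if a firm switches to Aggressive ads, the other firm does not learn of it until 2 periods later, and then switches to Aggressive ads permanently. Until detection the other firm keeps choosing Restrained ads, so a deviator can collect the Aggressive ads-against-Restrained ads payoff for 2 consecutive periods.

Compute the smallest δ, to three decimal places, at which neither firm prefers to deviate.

0.873

Deviating for the 2 undetected periods gains 96−48 = 48 per period over cooperation, then loses 48−33 = 15 per period forever once punishment starts.
Gain: 48(1 + δ + … + δ^1); loss: 15·δ^2/(1−δ).
No profitable deviation ⇔ 48(1−δ^2) ≤ 15·δ^2, i.e. δ^2 ≥ 48/(48+15) = 16/21.
Hence δ ≥ (16/21)^(1/2) ≈ 0.873.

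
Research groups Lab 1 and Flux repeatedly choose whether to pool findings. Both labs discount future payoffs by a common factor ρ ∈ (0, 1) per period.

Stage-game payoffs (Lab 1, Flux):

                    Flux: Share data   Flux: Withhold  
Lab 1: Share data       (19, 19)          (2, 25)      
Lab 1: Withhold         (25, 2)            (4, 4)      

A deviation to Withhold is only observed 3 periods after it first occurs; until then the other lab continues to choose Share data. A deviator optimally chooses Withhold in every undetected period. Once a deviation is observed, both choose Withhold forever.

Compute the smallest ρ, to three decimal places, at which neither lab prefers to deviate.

A deviator earns 25 for 3 periods, then 4 forever; cooperating earns 19 forever. Multiplying the IC by (1−ρ):
19 ≥ 25(1−ρ^3) + 4ρ^3, so 21·ρ^3 ≥ 6 and ρ^3 ≥ 2/7.
ρ ≥ (2/7)^(1/3) ≈ 0.659.

0.659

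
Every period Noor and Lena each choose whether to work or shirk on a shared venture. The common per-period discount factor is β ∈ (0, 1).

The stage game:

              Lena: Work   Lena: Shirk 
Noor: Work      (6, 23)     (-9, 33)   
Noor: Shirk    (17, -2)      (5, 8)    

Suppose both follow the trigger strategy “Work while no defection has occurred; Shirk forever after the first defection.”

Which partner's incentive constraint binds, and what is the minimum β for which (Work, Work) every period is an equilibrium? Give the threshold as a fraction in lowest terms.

Noor: cooperation gives 6 each period; deviation gives 17 once then 5 forever.
  6/(1−β) ≥ 17 + 5β/(1−β) ⇒ β ≥ 11/12.
Lena: cooperation gives 23 each period; deviation gives 33 once then 8 forever.
  β ≥ 10/25 = 2/5.
Both must hold, so the binding constraint is Noor's: β ≥ 11/12.

Noor; β ≥ 11/12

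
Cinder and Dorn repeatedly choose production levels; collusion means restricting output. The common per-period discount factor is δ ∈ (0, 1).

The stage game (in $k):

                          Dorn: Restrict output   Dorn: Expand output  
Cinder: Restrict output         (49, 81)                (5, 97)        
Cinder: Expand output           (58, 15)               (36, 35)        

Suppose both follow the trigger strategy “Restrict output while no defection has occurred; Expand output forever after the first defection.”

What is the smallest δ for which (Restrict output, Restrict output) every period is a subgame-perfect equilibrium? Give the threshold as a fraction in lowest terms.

For Cinder: deviation gain 58−49 = 9, per-period punishment loss 49−36 = 13. IC gives δ ≥ 9/22.
For Dorn: gain 16, loss 46 per period, so δ ≥ 16/62 = 8/31.
The tighter constraint is Cinder's, so cooperation needs δ ≥ 9/22.

9/22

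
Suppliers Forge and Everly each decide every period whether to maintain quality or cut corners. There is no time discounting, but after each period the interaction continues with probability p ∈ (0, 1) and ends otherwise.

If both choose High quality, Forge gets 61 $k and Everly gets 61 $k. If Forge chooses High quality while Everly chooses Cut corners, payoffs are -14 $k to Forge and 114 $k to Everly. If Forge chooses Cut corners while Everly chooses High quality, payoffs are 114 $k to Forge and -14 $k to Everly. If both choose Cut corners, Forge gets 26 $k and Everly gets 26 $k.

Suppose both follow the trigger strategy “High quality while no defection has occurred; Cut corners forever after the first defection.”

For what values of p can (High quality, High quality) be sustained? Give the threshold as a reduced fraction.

Expected cooperation value is 61 + p·61 + p²·61 + … = 61/(1−p); deviation gives 114 + p·26/(1−p).
61 ≥ 114(1−p) + 26p ⇒ 88p ≥ 53 ⇒ p ≥ 53/88.

53/88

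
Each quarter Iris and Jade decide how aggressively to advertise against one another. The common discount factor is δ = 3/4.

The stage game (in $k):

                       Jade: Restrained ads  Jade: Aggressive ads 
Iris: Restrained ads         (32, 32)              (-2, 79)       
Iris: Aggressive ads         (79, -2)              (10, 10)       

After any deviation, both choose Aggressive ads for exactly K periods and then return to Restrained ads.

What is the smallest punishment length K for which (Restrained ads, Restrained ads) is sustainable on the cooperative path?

5

No profitable deviation requires (32−10)(δ+…+δ^K) ≥ 79−32, i.e. δ+…+δ^K ≥ 47/22 ≈ 2.1364.
With δ = 3/4, the partial sums are K=1: 0.7500, K=2: 1.3125, K=3: 1.7344, K=4: 2.0508, K=5: 2.2881.
K = 5 is the first length at which the sum reaches 2.1364.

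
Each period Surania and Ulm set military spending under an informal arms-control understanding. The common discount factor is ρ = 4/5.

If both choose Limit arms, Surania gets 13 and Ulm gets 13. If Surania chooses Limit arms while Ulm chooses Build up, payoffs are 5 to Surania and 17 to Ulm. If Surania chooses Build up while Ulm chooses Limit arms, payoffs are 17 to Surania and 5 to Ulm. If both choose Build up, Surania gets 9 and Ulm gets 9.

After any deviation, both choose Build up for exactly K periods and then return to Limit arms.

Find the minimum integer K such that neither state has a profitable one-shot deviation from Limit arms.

No profitable deviation requires (13−9)(ρ+…+ρ^K) ≥ 17−13, i.e. ρ+…+ρ^K ≥ 1 ≈ 1.0000.
With ρ = 4/5, the partial sums are K=1: 0.8000, K=2: 1.4400.
K = 2 is the first length at which the sum reaches 1.0000.

2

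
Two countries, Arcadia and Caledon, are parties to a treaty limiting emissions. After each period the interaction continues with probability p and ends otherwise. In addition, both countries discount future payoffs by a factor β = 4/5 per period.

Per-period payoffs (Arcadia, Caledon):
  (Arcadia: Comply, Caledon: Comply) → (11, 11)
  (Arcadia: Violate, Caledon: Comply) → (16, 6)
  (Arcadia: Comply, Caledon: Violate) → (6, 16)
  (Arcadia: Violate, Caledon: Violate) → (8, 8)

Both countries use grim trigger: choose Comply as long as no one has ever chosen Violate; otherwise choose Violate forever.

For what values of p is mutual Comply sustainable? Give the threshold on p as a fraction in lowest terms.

With continuation probability p and discount β, the effective per-period discount factor is βp.
Grim-trigger IC: βp ≥ (16−11)/(16−8) = 5/8.
So p ≥ (5/8)/(4/5) = 25/32.

25/32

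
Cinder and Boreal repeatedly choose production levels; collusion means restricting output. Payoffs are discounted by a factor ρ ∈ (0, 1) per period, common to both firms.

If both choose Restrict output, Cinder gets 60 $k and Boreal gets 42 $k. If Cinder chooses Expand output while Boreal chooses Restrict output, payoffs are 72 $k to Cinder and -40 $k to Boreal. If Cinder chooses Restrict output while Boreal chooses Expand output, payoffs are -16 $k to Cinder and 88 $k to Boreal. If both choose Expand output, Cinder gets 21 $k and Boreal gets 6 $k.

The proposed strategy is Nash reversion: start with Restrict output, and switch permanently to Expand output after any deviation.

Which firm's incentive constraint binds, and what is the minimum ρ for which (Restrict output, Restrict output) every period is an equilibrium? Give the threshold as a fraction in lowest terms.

Boreal; ρ ≥ 23/41

For Cinder: deviation gain 72−60 = 12, per-period punishment loss 60−21 = 39. IC gives ρ ≥ 12/51 = 4/17.
For Boreal: gain 46, loss 36 per period, so ρ ≥ 46/82 = 23/41.
The tighter constraint is Boreal's, so cooperation needs ρ ≥ 23/41.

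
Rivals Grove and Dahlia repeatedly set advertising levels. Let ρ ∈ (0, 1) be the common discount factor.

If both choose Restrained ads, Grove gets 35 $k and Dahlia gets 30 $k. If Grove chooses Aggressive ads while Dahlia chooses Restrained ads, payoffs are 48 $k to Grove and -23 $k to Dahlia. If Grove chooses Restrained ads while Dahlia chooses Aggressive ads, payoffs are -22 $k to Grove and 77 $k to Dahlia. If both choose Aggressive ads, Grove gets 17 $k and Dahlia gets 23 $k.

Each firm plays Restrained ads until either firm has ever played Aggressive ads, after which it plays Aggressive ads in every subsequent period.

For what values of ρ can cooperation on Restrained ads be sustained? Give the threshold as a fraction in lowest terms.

47/54

For Grove: deviation gain 48−35 = 13, per-period punishment loss 35−17 = 18. IC gives ρ ≥ 13/31.
For Dahlia: gain 47, loss 7 per period, so ρ ≥ 47/54.
The tighter constraint is Dahlia's, so cooperation needs ρ ≥ 47/54.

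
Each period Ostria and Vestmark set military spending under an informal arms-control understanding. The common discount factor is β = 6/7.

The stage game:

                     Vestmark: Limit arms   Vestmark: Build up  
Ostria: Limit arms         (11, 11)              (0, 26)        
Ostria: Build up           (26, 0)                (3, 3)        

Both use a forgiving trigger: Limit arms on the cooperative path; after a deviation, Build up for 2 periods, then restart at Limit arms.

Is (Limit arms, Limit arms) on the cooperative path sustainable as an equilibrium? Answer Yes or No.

No

IC: β+…+β^2 ≥ (26−11)/(11−3) = 15/8.
At β = 6/7: partial sum = 1.5918 < 1.8750. Cooperation not sustainable.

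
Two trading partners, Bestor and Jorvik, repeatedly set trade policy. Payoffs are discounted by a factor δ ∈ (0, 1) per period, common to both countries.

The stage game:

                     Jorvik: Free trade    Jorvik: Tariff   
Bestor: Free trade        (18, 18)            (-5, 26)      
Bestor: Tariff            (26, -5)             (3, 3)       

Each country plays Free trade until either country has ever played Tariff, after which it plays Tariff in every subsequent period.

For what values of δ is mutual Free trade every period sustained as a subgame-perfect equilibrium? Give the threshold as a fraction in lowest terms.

8/23

Cooperation forever yields 18 each period: 18/(1−δ).
Deviating yields 26 once, then 3 forever: 26 + 3δ/(1−δ).
No profitable deviation requires 18/(1−δ) ≥ 26 + 3δ/(1−δ).
Multiplying by (1−δ): 18 ≥ 26(1−δ) + 3δ = 26 − 23δ.
So 23δ ≥ 8, i.e. δ ≥ 8/23.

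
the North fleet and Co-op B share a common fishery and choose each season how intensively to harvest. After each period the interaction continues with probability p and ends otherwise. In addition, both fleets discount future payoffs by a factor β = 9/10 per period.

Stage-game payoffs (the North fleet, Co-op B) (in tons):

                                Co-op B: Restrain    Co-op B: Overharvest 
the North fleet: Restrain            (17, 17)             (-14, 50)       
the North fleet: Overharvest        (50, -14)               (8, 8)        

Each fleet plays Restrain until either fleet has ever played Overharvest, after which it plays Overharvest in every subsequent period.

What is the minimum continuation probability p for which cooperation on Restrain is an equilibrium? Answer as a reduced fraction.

Expected continuation weight on next period's payoff is β·p = 9/10·p, which plays the role of the discount factor.
Cooperation requires 9/10·p ≥ (50−17)/(50−8) = 11/14, hence p ≥ 55/63.

55/63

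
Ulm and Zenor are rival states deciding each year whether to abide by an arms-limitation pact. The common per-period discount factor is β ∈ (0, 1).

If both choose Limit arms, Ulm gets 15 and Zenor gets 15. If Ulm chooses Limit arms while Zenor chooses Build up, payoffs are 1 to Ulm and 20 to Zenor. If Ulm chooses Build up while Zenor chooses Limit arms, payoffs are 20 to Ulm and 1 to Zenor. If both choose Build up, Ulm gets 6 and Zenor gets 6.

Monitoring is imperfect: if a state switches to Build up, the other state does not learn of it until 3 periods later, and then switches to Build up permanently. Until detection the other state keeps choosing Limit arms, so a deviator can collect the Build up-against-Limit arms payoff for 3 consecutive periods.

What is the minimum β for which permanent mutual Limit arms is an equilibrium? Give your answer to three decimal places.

Deviating for the 3 undetected periods gains 20−15 = 5 per period over cooperation, then loses 15−6 = 9 per period forever once punishment starts.
Gain: 5(1 + β + … + β^2); loss: 9·β^3/(1−β).
No profitable deviation ⇔ 5(1−β^3) ≤ 9·β^3, i.e. β^3 ≥ 5/(5+9) = 5/14.
Hence β ≥ (5/14)^(1/3) ≈ 0.709.

0.709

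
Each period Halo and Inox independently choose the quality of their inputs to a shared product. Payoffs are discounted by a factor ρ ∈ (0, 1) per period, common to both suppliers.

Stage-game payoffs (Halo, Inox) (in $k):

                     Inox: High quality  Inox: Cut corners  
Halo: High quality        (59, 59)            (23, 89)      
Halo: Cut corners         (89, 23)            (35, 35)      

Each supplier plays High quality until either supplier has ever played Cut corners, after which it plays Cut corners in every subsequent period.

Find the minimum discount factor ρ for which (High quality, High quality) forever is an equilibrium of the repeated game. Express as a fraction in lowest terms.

One-period gain from deviating is 89 − 59 = 30. The loss is 59 − 35 = 24 in every subsequent period, with present value 24·ρ/(1−ρ).
Deviation is unprofitable when 24·ρ/(1−ρ) ≥ 30, i.e. ρ/(1−ρ) ≥ 5/4.
Equivalently ρ ≥ 30/(30+24) = 5/9.

5/9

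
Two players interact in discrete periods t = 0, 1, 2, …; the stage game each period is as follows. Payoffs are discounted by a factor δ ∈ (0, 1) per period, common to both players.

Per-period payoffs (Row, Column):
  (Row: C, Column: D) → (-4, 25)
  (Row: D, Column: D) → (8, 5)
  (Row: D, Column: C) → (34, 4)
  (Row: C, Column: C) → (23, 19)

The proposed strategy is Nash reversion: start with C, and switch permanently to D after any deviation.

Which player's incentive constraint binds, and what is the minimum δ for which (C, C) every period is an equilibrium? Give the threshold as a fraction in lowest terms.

Row; δ ≥ 11/26

Row's threshold: (34−23)/(34−8) = 11/26.
Column's threshold: (25−19)/(25−5) = 3/10.
11/26 > 3/10, so Row binds and δ* = 11/26.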